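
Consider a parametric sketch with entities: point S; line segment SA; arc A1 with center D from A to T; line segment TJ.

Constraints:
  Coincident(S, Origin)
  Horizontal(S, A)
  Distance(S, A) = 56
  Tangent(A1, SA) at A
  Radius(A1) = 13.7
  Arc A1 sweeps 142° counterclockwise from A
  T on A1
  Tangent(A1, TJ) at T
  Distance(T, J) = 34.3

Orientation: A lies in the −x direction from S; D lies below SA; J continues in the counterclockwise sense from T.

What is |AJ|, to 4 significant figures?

49.26

S is at the origin; SA is horizontal with |SA| = 56.0 and A on the −x side, so A = (-56.00, 0.000). A1 meets SA tangentially, so DA is at right angles to SA, so D = A + (0, -13.7) = (-56.00, -13.70). On A1, A sits at bearing 90° from D; a 142° counterclockwise sweep puts T at bearing 232°, so T = D + 13.7·(cos 232°, sin 232°) = (-64.43, -24.50). Since A1 is tangent to TJ there, DT ⟂ TJ, so TJ runs along (−sin 232°, cos 232°); with |TJ| = 34.3, J = (-37.41, -45.61). Then |AJ| = |J − A| = 49.26.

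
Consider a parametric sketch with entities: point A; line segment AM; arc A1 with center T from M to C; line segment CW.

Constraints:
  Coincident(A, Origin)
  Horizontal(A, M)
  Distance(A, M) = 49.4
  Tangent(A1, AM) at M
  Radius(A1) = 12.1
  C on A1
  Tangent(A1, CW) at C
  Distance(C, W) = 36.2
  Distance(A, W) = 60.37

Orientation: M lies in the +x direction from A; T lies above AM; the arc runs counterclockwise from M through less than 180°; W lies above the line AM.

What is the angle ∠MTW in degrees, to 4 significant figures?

160.3°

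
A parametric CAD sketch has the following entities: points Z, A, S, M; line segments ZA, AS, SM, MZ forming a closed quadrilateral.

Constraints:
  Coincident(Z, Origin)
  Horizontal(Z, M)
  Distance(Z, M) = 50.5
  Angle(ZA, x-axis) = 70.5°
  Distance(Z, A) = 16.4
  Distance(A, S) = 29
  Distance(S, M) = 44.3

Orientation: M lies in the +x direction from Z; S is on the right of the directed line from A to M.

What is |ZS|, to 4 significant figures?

15.75

Z is at the origin; ZM is horizontal with |ZM| = 50.5 and M in +x, so M = (50.5, 0). ZA runs at 70.5° with |ZA| = 16.4, so A = (5.474, 15.46). S is determined by |AS| = 29.0 and |SM| = 44.3 together: it lies at the intersection of circle(A, 29.0) and circle(M, 44.3). With |AM| = 47.61, the foot of the radical line on AM is 12.02 from A and the perpendicular offset is √(29.0² − 12.02²) = 26.39. Taking the right-of-AM solution: S = (8.277, -13.40).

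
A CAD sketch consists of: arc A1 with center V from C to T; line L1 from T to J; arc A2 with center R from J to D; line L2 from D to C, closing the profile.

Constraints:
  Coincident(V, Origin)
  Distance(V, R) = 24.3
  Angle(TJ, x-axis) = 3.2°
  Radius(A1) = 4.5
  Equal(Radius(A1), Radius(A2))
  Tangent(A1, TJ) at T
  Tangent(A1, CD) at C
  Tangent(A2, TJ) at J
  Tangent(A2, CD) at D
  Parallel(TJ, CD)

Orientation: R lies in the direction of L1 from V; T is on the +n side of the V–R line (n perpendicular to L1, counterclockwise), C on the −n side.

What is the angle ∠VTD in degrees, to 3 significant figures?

69.7°

The slot axis is L1's direction at 3.2°, so u = (cos 3.2°, sin 3.2°) = (0.998, 0.0558) and n = (−sin 3.2°, cos 3.2°) = (-0.0558, 0.998). V is at the origin and R lies 24.3 along u from V, so R = 24.3·u = (24.3, 1.36). Tangency of A1 to both parallel lines with radius 4.5 puts T and C at V ± 4.5·n: T = (-0.251, 4.49), C = (0.251, -4.49). Equal radii place J and D the same way about R: J = R + 4.5·n = (24.0, 5.85), D = R − 4.5·n = (24.5, -3.14). Then cos ∠VTD = TV·TD / (|TV||TD|), giving 69.7°.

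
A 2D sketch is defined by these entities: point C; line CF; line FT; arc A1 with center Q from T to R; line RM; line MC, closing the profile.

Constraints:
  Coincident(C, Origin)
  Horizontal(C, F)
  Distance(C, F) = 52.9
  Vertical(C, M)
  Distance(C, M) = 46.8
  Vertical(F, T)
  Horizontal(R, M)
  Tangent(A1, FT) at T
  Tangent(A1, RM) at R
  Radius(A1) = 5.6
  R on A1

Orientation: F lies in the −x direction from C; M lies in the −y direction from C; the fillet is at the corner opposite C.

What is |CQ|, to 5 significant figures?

62.727

C and M share the same x with |CM| = 46.8 and M on the −y side, so M = (0.0000, -46.800). The virtual corner opposite C is at (-52.900, -46.800). The tangent condition forces QT to be normal to FT and the tangent condition forces QR to be normal to RM, with radius 5.6, so the center Q sits 5.6 in from both sides at Q = (-47.300, -41.200). Then |CQ| = |Q − C| = 62.727.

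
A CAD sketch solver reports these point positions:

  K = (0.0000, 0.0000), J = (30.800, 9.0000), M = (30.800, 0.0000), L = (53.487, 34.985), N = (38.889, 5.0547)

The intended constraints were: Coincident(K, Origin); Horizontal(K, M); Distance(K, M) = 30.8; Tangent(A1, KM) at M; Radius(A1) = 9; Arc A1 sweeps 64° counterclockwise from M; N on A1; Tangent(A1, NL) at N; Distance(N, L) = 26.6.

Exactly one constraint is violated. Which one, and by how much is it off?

Distance(N, L) = 26.6 — off by 6.70.

K = (0.00, 0.00) ✓; K.y = 0.00, M.y = 0.00 ✓; |KM| = 30.80 ✓; ∠(JM, MK) = 90.00° ✓; |JM| = 9.000 ✓; bearing(J→N) − bearing(J→M) = 64.00° ✓; |JN| = 9.000 ✓; ∠(JN, NL) = 90.00° ✓; |NL| = 33.30 ✗.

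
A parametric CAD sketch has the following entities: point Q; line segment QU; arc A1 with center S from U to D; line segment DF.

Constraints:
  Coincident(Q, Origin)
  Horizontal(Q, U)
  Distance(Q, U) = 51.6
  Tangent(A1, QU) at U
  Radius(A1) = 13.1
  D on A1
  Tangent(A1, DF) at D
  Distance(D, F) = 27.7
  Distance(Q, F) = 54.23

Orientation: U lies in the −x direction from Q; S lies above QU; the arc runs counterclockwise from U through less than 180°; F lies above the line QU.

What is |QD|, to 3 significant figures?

40.4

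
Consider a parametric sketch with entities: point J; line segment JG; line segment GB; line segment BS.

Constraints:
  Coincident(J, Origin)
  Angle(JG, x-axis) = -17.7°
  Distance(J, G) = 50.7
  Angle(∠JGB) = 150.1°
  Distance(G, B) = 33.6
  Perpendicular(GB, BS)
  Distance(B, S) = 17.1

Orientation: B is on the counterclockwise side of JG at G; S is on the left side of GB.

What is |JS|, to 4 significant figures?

77.98

J is at the origin; JG runs at -17.7° with length 50.7, so G = 50.7·(cos -17.7°, sin -17.7°) = (48.30, -15.41). ∠JGB = 150.1°, so GB runs at -17.7° + (180° − 150.1°) = 12.20° from the x-axis; with |GB| = 33.6, B = G + 33.6·(cos 12.20°, sin 12.20°) = (81.14, -8.314). GB is perpendicular to BS; with |BS| = 17.1 on the left of GB, S = B + 17.1·(-0.2113, 0.9774) = (77.53, 8.400). Then |JS| = |S − J| = 77.98.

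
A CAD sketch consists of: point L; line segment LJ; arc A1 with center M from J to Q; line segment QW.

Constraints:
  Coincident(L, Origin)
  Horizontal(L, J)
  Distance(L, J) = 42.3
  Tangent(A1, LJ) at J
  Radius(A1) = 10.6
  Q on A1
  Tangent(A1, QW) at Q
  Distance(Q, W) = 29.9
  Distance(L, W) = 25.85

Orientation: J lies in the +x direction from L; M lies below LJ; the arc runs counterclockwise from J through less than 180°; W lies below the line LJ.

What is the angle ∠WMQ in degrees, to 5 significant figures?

70.480°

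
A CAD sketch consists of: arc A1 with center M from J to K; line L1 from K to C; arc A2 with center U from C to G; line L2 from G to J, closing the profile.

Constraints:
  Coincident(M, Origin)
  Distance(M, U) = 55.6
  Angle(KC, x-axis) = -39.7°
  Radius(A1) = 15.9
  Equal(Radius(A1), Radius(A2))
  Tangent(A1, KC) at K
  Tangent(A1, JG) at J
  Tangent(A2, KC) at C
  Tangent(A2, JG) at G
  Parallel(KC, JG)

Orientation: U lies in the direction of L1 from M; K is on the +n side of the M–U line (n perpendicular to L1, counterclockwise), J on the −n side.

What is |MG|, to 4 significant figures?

57.83

The slot axis is L1's direction at -39.7°, so u = (cos -39.7°, sin -39.7°) = (0.7694, -0.6388) and n = (−sin -39.7°, cos -39.7°) = (0.6388, 0.7694). M is at the origin and U lies 55.6 along u from M, so U = 55.6·u = (42.78, -35.52). Tangency of A1 to both parallel lines with radius 15.9 puts K and J at M ± 15.9·n: K = (10.16, 12.23), J = (-10.16, -12.23). Equal radii place C and G the same way about U: C = U + 15.9·n = (52.94, -23.28), G = U − 15.9·n = (32.62, -47.75). Then |MG| = |G − M| = 57.83.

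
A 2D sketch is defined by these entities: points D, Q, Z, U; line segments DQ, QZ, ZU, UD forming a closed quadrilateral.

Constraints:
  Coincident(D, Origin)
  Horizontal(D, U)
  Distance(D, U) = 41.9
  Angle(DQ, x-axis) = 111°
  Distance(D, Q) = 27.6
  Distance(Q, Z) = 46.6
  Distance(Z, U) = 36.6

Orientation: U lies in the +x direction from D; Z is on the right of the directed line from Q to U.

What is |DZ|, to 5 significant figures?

19.116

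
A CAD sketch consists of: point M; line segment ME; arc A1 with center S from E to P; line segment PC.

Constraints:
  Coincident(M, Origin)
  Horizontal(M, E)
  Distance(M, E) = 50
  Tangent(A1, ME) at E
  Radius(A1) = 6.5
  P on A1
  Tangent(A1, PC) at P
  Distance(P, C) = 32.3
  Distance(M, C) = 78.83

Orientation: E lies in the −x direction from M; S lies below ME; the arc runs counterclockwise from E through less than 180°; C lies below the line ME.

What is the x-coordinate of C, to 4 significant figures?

-72.77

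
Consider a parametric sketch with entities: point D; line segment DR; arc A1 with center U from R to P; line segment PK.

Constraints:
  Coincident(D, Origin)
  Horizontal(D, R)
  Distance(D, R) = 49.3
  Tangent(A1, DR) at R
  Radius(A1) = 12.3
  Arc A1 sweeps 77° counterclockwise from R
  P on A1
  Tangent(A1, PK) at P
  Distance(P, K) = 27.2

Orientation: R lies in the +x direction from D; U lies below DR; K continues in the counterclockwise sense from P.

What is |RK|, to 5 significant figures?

40.328

D is at the origin; D and R share the same y with |DR| = 49.3 and R on the +x side, so R = (49.300, 0.0000). Since A1 is tangent to DR there, UR ⟂ DR, so U = R + (0, -12.3) = (49.300, -12.300). On A1, R sits at bearing 90° from U; a 77° counterclockwise sweep puts P at bearing 167°, so P = U + 12.3·(cos 167°, sin 167°) = (37.315, -9.5331). The tangent condition forces UP to be normal to PK, so PK runs along (−sin 167°, cos 167°); with |PK| = 27.2, K = (31.197, -36.036). Then |RK| = |K − R| = 40.328.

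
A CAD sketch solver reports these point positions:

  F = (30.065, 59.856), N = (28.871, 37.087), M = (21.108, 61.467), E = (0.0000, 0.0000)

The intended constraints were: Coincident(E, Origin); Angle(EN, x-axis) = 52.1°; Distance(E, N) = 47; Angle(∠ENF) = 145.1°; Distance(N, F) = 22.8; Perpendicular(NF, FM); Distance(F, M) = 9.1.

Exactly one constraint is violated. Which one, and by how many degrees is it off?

Perpendicular(NF, FM) — off by 7.19°.

E = (0.00, 0.00) ✓; EN at 52.10° ✓; |EN| = 47.00 ✓; ∠ENF = 145.1° ✓; |NF| = 22.80 ✓; ∠(NF, FM) = 82.81° ✗; |FM| = 9.101 ✓.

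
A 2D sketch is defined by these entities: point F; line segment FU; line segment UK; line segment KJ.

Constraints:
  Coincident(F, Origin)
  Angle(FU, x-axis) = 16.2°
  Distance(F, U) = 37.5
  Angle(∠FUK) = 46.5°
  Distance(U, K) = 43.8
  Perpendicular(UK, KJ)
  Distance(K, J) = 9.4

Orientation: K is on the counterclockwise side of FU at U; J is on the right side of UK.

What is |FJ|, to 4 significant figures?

40.78

F is at the origin; FU runs at 16.2° with length 37.5, so U = 37.5·(cos 16.2°, sin 16.2°) = (36.01, 10.46). ∠FUK = 46.5°, so UK runs at 16.2° + (180° − 46.5°) = 149.7° from the x-axis; with |UK| = 43.8, K = U + 43.8·(cos 149.7°, sin 149.7°) = (-1.806, 32.56). UK ⟂ KJ; with |KJ| = 9.4 on the right of UK, J = K + 9.4·(0.5045, 0.8634) = (2.937, 40.68). Then |FJ| = |J − F| = 40.78.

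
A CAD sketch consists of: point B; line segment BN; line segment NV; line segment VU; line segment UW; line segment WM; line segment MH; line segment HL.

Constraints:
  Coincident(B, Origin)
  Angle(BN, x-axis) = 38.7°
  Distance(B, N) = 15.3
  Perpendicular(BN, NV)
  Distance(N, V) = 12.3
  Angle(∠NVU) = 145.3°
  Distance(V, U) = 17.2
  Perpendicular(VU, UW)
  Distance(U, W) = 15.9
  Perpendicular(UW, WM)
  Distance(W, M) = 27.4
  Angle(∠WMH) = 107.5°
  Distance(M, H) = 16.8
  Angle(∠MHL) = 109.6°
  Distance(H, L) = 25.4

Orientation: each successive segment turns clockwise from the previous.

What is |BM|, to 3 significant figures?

9.54

B is at the origin; BN runs at 38.7° with length 15.3, so N = (11.9, 9.57). BN is perpendicular to NV, so NV runs at -51.3°; with |NV| = 12.3, V = (19.6, -0.0331). ∠NVU = 145.3° gives VU at -86.0° from the x-axis; with |VU| = 17.2, U = (20.8, -17.2). VU is perpendicular to UW, so UW runs at -176°; with |UW| = 15.9, W = (4.97, -18.3). UW is perpendicular to WM, so WM runs at 94.0°; with |WM| = 27.4, M = (3.06, 9.03). Then |BM| = |M − B| = 9.54.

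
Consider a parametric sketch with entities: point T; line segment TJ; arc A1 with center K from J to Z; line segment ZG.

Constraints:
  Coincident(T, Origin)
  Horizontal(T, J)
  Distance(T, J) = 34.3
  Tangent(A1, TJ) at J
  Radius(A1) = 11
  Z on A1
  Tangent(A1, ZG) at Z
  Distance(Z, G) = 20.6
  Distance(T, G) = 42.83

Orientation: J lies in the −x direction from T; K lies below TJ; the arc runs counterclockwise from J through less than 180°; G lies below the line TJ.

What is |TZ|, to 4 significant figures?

46.00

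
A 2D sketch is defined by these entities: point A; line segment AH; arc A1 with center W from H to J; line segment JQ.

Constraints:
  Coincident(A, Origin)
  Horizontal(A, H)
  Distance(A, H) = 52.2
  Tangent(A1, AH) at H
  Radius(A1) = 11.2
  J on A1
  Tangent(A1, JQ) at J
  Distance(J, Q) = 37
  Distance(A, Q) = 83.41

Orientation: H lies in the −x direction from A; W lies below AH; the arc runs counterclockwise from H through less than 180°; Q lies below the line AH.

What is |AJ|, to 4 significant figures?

63.88

Checks: |WJ| = 11.20 ✓; ∠(WJ, JQ) = 90.00° ✓; |JQ| = 37.00 ✓; |AQ| = 83.41 ✓.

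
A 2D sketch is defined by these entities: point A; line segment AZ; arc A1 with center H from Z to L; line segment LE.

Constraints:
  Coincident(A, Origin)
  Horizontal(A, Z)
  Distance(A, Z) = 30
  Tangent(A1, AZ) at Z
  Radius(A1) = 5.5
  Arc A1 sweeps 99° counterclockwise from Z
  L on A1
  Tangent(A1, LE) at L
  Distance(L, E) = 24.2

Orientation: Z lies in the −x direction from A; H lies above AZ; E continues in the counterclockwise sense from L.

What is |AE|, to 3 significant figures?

41.5

A is at the origin; A and Z share the same y with |AZ| = 30.0 and Z on the −x side, so Z = (-30.0, 0.00). Tangency of A1 to AZ means the radius HZ is perpendicular to AZ, so H = Z + (0, 5.5) = (-30.0, 5.50). On A1, Z sits at bearing -90° from H; a 99° counterclockwise sweep puts L at bearing 9°, so L = H + 5.5·(cos 9°, sin 9°) = (-24.6, 6.36). Tangency of A1 to LE means the radius HL is perpendicular to LE, so LE runs along (−sin 9°, cos 9°); with |LE| = 24.2, E = (-28.4, 30.3). Then |AE| = |E − A| = 41.5.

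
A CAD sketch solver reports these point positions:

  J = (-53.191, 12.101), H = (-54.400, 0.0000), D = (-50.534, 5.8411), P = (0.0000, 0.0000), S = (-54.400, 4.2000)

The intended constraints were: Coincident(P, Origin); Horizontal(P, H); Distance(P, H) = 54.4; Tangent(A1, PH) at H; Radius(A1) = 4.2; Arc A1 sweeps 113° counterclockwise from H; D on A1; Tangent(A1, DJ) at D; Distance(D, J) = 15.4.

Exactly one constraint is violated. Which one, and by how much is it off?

Distance(D, J) = 15.4 — off by 8.60.

P = (0.00, 0.00) ✓; P.y = 0.00, H.y = 0.00 ✓; |PH| = 54.40 ✓; ∠(SH, HP) = 90.00° ✓; |SH| = 4.200 ✓; bearing(S→D) − bearing(S→H) = 113.0° ✓; |SD| = 4.200 ✓; ∠(SD, DJ) = 90.00° ✓; |DJ| = 6.800 ✗.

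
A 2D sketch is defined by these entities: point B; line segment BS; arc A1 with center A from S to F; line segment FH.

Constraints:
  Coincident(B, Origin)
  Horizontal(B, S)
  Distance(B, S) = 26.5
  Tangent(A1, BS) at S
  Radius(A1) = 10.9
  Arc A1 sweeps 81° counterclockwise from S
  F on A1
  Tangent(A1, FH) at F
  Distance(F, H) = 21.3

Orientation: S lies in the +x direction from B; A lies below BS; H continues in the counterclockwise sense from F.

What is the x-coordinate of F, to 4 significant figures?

15.73

A1 meets BS tangentially, so AS is at right angles to BS, so A = S + (0, -10.9) = (26.50, -10.90). On A1, S sits at bearing 90° from A; an 81° counterclockwise sweep puts F at bearing 171°, so F = A + 10.9·(cos 171°, sin 171°) = (15.73, -9.195). So F.x = 15.73.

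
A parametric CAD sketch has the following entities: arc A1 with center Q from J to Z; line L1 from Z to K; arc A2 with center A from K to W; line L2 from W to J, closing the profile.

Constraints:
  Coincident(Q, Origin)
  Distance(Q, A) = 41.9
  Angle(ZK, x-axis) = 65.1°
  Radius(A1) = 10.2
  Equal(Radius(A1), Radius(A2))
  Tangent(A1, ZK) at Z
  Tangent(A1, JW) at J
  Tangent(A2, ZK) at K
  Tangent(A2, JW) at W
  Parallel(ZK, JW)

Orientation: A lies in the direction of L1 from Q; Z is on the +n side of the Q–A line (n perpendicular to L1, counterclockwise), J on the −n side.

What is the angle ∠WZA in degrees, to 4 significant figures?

12.28°

The slot axis is L1's direction at 65.1°, so u = (cos 65.1°, sin 65.1°) = (0.4210, 0.9070) and n = (−sin 65.1°, cos 65.1°) = (-0.9070, 0.4210). Q is at the origin and A lies 41.9 along u from Q, so A = 41.9·u = (17.64, 38.01). Tangency of A1 to both parallel lines with radius 10.2 puts Z and J at Q ± 10.2·n: Z = (-9.252, 4.295), J = (9.252, -4.295). Equal radii place K and W the same way about A: K = A + 10.2·n = (8.390, 42.30), W = A − 10.2·n = (26.89, 33.71). Then cos ∠WZA = ZW·ZA / (|ZW||ZA|), giving 12.28°.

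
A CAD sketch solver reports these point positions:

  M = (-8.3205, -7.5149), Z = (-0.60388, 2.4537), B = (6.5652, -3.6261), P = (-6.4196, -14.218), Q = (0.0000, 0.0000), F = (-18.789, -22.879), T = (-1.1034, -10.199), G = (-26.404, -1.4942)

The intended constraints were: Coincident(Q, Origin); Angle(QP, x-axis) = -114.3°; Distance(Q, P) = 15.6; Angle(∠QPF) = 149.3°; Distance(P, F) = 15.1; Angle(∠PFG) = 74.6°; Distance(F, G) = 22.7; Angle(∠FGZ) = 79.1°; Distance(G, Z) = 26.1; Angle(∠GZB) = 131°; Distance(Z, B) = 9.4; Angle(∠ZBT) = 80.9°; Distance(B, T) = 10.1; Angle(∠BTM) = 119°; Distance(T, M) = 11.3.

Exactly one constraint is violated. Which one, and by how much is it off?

Distance(T, M) = 11.3 — off by 3.60.

Q = (0.00, 0.00) ✓; QP at -114.3° ✓; |QP| = 15.60 ✓; ∠QPF = 149.3° ✓; |PF| = 15.10 ✓; ∠PFG = 74.60° ✓; |FG| = 22.70 ✓; ∠FGZ = 79.10° ✓; |GZ| = 26.10 ✓; ∠GZB = 131.0° ✓; |ZB| = 9.400 ✓; ∠ZBT = 80.90° ✓; |BT| = 10.10 ✓; ∠BTM = 119.0° ✓; |TM| = 7.700 ✗.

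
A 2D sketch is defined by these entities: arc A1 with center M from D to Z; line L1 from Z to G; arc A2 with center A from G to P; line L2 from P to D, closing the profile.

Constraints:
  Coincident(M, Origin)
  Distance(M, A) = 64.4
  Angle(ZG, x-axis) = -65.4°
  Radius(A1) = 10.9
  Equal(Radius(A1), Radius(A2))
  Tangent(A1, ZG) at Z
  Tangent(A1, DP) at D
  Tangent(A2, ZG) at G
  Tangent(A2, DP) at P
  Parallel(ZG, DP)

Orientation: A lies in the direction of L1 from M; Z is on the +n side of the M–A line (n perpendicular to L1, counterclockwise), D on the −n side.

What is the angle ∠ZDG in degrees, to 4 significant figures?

71.30°

The slot axis is L1's direction at -65.4°, so u = (cos -65.4°, sin -65.4°) = (0.4163, -0.9092) and n = (−sin -65.4°, cos -65.4°) = (0.9092, 0.4163). M is at the origin and A lies 64.4 along u from M, so A = 64.4·u = (26.81, -58.55). Tangency of A1 to both parallel lines with radius 10.9 puts Z and D at M ± 10.9·n: Z = (9.911, 4.537), D = (-9.911, -4.537). Equal radii place G and P the same way about A: G = A + 10.9·n = (36.72, -54.02), P = A − 10.9·n = (16.90, -63.09). Then cos ∠ZDG = DZ·DG / (|DZ||DG|), giving 71.30°.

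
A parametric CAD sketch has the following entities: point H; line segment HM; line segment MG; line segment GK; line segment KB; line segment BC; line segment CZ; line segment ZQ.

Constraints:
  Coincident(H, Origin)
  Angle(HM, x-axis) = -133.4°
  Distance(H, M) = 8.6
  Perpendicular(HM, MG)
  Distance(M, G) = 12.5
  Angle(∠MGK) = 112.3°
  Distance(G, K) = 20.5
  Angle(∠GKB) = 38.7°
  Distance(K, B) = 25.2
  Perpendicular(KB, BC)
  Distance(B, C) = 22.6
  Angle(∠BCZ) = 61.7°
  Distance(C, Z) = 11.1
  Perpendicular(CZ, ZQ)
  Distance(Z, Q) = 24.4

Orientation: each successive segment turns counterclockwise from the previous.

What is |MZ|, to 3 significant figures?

15.6

KB ⟂ BC, so BC runs at -104°; with |BC| = 22.6, C = (-8.17, -22.0). ∠BCZ = 61.7° gives CZ at 13.9° from the x-axis; with |CZ| = 11.1, Z = (2.60, -19.4). Then |MZ| = |Z − M| = 15.6.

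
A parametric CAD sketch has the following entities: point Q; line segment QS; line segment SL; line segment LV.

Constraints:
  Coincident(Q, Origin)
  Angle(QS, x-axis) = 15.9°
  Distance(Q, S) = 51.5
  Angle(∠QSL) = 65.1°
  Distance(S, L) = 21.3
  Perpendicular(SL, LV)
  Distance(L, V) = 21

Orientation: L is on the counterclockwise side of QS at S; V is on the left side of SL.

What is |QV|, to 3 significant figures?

25.7

Q is at the origin; QS runs at 15.9° with length 51.5, so S = 51.5·(cos 15.9°, sin 15.9°) = (49.5, 14.1). ∠QSL = 65.1°, so SL runs at 15.9° + (180° − 65.1°) = 131° from the x-axis; with |SL| = 21.3, L = S + 21.3·(cos 131°, sin 131°) = (35.6, 30.2). SL is perpendicular to LV; with |LV| = 21.0 on the left of SL, V = L + 21.0·(-0.757, -0.653) = (19.7, 16.5). Then |QV| = |V − Q| = 25.7.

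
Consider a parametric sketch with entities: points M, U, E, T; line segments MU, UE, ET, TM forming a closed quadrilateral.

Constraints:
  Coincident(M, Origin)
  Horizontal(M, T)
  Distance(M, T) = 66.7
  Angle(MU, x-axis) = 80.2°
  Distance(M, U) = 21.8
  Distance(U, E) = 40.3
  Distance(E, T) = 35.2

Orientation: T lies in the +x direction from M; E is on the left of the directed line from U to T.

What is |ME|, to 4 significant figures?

51.16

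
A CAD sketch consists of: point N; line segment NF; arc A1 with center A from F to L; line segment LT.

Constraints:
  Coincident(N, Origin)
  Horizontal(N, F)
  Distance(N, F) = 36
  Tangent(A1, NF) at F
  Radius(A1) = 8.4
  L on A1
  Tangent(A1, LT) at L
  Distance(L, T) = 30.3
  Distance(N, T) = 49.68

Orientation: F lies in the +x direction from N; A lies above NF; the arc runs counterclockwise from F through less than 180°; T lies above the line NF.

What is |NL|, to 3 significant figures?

45.2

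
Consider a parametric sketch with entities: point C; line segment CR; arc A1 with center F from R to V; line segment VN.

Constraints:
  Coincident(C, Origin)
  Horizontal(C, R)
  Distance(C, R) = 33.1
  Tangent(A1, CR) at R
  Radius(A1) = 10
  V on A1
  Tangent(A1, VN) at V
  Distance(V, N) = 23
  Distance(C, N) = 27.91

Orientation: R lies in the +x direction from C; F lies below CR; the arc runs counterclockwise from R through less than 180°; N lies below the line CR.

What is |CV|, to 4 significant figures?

24.97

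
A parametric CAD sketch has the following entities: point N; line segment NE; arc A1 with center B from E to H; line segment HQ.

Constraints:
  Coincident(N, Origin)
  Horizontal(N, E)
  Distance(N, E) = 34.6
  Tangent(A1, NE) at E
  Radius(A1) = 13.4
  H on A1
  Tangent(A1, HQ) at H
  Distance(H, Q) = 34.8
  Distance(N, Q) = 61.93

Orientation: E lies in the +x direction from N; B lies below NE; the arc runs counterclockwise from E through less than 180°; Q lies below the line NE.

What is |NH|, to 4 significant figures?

28.95

Checks: N.y = 0.00, E.y = 0.00 ✓; |BH| = 13.40 ✓; ∠(BH, HQ) = 90.00° ✓; |HQ| = 34.80 ✓; |NQ| = 61.93 ✓.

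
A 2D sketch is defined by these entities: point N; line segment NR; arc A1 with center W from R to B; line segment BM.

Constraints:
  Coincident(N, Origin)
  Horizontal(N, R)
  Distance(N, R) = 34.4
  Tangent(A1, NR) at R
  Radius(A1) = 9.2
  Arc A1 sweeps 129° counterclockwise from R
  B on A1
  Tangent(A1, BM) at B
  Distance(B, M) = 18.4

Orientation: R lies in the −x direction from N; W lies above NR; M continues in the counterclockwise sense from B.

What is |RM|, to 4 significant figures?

29.62

N is at the origin; N and R share the same y with |NR| = 34.4 and R on the −x side, so R = (-34.40, 0.000). The tangent condition forces WR to be normal to NR, so W = R + (0, 9.2) = (-34.40, 9.200). On A1, R sits at bearing -90° from W; a 129° counterclockwise sweep puts B at bearing 39°, so B = W + 9.2·(cos 39°, sin 39°) = (-27.25, 14.99). The tangent condition forces WB to be normal to BM, so BM runs along (−sin 39°, cos 39°); with |BM| = 18.4, M = (-38.83, 29.29). Then |RM| = |M − R| = 29.62.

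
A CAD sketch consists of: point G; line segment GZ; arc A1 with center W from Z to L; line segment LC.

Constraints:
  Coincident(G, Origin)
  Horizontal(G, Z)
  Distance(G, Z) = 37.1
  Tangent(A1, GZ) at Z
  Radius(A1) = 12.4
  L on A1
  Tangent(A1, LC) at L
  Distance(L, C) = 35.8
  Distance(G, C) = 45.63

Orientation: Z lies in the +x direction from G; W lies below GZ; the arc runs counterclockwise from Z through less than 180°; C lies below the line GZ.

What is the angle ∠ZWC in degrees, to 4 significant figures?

144.2°

G is at the origin; GZ is horizontal with |GZ| = 37.1 and Z on the +x side, so Z = (37.10, 0.000). The tangent condition forces WZ to be normal to GZ, so W = Z + (0, -12.4) = (37.10, -12.40). Since WL ⟂ LC (tangency), |WC| = √(12.4² + 35.8²) = 37.89 regardless of where L sits on A1. So C lies on both circle(G, 45.63) and circle(W, 37.89); the below-GZ intersection is C = (14.93, -43.12). L is the foot of the tangent from C: L = (25.22, -8.833).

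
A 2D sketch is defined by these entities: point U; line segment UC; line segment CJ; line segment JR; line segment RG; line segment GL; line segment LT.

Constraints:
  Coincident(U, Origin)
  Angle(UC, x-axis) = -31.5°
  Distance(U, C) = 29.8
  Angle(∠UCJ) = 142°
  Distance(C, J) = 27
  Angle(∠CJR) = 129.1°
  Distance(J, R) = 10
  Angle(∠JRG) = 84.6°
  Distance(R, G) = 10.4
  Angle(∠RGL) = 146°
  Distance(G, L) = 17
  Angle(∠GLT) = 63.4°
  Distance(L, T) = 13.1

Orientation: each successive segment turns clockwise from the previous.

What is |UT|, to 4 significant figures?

40.61

U is at the origin; UC runs at -31.5° with length 29.8, so C = (25.41, -15.57). ∠UCJ = 142.0° gives CJ at -69.50° from the x-axis; with |CJ| = 27.0, J = (34.86, -40.86). ∠CJR = 129.1° gives JR at -120.4° from the x-axis; with |JR| = 10.0, R = (29.80, -49.49). ∠JRG = 84.6° gives RG at 144.2° from the x-axis; with |RG| = 10.4, G = (21.37, -43.40). ∠RGL = 146.0° gives GL at 110.2° from the x-axis; with |GL| = 17.0, L = (15.50, -27.45). ∠GLT = 63.4° gives LT at -6.400° from the x-axis; with |LT| = 13.1, T = (28.52, -28.91). Then |UT| = |T − U| = 40.61.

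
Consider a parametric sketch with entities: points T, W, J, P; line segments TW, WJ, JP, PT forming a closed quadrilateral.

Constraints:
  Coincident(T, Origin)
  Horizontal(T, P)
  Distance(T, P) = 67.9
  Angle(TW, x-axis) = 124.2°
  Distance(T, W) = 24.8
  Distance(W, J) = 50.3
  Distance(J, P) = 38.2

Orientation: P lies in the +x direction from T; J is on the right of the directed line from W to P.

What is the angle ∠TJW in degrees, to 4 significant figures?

21.49°

Checks: |WJ| = 50.30 ✓; |JP| = 38.20 ✓.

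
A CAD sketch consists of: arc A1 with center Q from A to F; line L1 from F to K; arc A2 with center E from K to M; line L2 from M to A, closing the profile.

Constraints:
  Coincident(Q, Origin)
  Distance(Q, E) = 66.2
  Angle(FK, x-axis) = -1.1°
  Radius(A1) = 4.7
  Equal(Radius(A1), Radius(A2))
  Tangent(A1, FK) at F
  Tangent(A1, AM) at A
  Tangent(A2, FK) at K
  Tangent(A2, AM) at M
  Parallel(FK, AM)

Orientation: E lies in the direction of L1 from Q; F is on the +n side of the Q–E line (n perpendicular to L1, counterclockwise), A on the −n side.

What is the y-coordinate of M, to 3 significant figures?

-5.97

Tangency of A1 to both parallel lines with radius 4.7 puts F and A at Q ± 4.7·n: F = (0.0902, 4.70), A = (-0.0902, -4.70). Equal radii place K and M the same way about E: K = E + 4.7·n = (66.3, 3.43), M = E − 4.7·n = (66.1, -5.97). So M.y = -5.97.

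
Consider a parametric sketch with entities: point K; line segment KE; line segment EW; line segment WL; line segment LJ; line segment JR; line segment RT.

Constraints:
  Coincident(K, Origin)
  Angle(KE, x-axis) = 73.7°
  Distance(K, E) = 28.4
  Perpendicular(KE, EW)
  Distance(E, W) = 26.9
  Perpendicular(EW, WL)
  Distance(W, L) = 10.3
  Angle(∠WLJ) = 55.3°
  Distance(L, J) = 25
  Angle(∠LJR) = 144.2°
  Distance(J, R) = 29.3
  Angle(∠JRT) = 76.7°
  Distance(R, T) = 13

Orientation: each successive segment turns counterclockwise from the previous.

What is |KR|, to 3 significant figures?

60.0

K is at the origin; KE runs at 73.7° with length 28.4, so E = (7.97, 27.3). KE ⟂ EW, so EW runs at 164°; with |EW| = 26.9, W = (-17.8, 34.8). EW ⟂ WL, so WL runs at -106°; with |WL| = 10.3, L = (-20.7, 24.9). ∠WLJ = 55.3° gives LJ at 18.4° from the x-axis; with |LJ| = 25.0, J = (2.98, 32.8). ∠LJR = 144.2° gives JR at 54.2° from the x-axis; with |JR| = 29.3, R = (20.1, 56.6). Then |KR| = |R − K| = 60.0.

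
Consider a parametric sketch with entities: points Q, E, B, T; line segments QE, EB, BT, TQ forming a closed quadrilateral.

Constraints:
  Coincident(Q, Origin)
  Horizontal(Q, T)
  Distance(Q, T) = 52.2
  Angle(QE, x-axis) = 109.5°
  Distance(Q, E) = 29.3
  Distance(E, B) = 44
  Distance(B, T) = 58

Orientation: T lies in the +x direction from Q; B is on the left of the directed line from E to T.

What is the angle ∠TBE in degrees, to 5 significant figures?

82.167°

Checks: |EB| = 44.00 ✓; |BT| = 58.00 ✓.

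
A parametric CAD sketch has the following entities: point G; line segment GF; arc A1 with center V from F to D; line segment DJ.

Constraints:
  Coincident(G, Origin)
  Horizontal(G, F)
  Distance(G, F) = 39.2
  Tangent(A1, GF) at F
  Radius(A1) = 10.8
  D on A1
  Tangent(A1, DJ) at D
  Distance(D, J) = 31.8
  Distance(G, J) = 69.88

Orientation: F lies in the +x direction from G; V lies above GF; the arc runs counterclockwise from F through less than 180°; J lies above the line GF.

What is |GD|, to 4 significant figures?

50.18

Checks: |GF| = 39.20 ✓; |VD| = 10.80 ✓; ∠(VD, DJ) = 90.00° ✓; |DJ| = 31.80 ✓; |GJ| = 69.88 ✓.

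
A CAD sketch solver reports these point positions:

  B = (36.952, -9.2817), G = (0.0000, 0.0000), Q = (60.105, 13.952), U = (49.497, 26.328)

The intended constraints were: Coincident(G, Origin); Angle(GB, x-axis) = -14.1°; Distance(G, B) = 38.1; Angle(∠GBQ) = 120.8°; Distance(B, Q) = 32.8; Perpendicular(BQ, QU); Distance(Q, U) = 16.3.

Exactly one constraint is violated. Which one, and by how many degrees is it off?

Perpendicular(BQ, QU) — off by 4.50°.

G = (0.00, 0.00) ✓; GB at -14.10° ✓; |GB| = 38.10 ✓; ∠GBQ = 120.8° ✓; |BQ| = 32.80 ✓; ∠(BQ, QU) = 85.50° ✗; |QU| = 16.30 ✓.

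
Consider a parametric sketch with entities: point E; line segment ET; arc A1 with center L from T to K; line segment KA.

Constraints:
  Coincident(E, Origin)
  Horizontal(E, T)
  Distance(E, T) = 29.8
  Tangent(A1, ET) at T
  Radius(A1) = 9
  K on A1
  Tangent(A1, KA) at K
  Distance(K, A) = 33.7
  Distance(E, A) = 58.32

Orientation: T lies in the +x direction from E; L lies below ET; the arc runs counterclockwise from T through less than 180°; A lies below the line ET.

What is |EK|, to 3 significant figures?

26.1

Checks: ∠(LT, TE) = 90.00° ✓; |LT| = 9.000 ✓; |LK| = 9.000 ✓; ∠(LK, KA) = 90.00° ✓; |KA| = 33.70 ✓; |EA| = 58.32 ✓.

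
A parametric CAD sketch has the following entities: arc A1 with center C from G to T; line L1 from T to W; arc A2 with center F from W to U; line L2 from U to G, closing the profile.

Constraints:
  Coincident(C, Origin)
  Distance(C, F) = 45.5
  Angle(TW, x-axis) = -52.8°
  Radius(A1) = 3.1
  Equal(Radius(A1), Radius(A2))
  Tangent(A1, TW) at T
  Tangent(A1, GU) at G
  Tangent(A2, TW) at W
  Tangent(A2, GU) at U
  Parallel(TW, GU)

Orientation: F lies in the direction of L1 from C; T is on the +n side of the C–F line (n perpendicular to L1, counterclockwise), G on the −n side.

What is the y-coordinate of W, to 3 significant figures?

-34.4

The slot axis is L1's direction at -52.8°, so u = (cos -52.8°, sin -52.8°) = (0.605, -0.797) and n = (−sin -52.8°, cos -52.8°) = (0.797, 0.605). C is at the origin and F lies 45.5 along u from C, so F = 45.5·u = (27.5, -36.2). Tangency of A1 to both parallel lines with radius 3.1 puts T and G at C ± 3.1·n: T = (2.47, 1.87), G = (-2.47, -1.87). Equal radii place W and U the same way about F: W = F + 3.1·n = (30.0, -34.4), U = F − 3.1·n = (25.0, -38.1). So W.y = -34.4.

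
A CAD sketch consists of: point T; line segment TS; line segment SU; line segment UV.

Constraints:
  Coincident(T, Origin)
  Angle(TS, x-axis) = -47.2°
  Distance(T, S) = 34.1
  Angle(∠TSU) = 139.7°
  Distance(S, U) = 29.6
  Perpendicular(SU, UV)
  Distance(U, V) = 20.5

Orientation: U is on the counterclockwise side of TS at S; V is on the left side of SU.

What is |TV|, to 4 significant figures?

55.63

∠TSU = 139.7°, so SU runs at -47.2° + (180° − 139.7°) = -6.900° from the x-axis; with |SU| = 29.6, U = S + 29.6·(cos -6.900°, sin -6.900°) = (52.55, -28.58). SU ⟂ UV; with |UV| = 20.5 on the left of SU, V = U + 20.5·(0.1201, 0.9928) = (55.02, -8.225). Then |TV| = |V − T| = 55.63.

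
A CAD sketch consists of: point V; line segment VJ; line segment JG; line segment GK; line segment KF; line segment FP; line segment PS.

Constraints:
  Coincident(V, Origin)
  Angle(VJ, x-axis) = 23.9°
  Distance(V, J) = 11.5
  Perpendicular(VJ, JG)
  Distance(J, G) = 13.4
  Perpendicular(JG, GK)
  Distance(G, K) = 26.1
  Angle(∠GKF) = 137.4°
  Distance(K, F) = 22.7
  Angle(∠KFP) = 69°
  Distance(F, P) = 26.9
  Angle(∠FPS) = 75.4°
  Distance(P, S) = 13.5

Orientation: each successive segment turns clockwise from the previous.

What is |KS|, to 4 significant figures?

17.38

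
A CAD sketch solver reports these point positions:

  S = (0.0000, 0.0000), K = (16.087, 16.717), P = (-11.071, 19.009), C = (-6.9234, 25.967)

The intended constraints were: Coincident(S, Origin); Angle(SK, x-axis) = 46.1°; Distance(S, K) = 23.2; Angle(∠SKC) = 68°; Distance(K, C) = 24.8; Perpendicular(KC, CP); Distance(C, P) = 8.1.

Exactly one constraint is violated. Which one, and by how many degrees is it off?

Perpendicular(KC, CP) — off by 8.90°.

S = (0.00, 0.00) ✓; SK at 46.10° ✓; |SK| = 23.20 ✓; ∠SKC = 68.00° ✓; |KC| = 24.80 ✓; ∠(KC, CP) = 81.10° ✗; |CP| = 8.100 ✓.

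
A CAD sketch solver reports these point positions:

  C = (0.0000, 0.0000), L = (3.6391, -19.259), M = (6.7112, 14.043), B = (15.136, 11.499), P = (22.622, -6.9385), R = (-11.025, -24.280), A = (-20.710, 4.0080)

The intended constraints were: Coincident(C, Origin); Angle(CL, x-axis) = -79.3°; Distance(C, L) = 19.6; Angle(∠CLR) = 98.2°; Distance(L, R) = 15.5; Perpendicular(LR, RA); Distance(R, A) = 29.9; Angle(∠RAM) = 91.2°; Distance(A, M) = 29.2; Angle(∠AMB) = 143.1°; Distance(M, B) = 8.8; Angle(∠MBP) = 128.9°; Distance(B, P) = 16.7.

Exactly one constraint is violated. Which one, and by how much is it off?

Distance(B, P) = 16.7 — off by 3.20.

C = (0.00, 0.00) ✓; CL at -79.30° ✓; |CL| = 19.60 ✓; ∠CLR = 98.20° ✓; |LR| = 15.50 ✓; ∠(LR, RA) = 90.00° ✓; |RA| = 29.90 ✓; ∠RAM = 91.20° ✓; |AM| = 29.20 ✓; ∠AMB = 143.1° ✓; |MB| = 8.801 ✓; ∠MBP = 128.9° ✓; |BP| = 19.90 ✗.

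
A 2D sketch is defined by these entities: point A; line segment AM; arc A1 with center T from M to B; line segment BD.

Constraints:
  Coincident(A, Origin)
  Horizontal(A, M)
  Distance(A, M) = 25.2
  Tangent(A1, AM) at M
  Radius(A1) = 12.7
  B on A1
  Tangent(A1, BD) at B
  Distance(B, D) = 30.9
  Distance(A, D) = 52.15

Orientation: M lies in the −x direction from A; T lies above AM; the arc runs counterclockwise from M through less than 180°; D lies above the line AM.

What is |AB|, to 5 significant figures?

21.798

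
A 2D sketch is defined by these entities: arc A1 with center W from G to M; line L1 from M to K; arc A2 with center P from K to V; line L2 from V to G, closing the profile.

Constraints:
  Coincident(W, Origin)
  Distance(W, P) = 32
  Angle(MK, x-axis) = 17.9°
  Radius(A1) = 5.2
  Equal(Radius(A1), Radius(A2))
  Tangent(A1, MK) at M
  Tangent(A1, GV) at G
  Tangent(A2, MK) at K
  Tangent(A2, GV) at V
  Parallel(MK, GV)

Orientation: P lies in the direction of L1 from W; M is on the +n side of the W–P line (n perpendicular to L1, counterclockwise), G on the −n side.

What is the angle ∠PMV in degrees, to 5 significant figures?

8.7743°

The slot axis is L1's direction at 17.9°, so u = (cos 17.9°, sin 17.9°) = (0.95159, 0.30736) and n = (−sin 17.9°, cos 17.9°) = (-0.30736, 0.95159). W is at the origin and P lies 32.0 along u from W, so P = 32.0·u = (30.451, 9.8354). Tangency of A1 to both parallel lines with radius 5.2 puts M and G at W ± 5.2·n: M = (-1.5983, 4.9483), G = (1.5983, -4.9483). Equal radii place K and V the same way about P: K = P + 5.2·n = (28.853, 14.784), V = P − 5.2·n = (32.049, 4.8871). Then cos ∠PMV = MP·MV / (|MP||MV|), giving 8.7743°.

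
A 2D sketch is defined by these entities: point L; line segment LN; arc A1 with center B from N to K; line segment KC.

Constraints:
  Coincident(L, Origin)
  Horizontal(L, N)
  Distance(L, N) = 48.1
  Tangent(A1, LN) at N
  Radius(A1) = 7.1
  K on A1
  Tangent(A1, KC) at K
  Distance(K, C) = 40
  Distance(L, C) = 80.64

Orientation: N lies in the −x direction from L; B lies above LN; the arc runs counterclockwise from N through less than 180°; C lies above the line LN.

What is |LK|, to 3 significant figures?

44.3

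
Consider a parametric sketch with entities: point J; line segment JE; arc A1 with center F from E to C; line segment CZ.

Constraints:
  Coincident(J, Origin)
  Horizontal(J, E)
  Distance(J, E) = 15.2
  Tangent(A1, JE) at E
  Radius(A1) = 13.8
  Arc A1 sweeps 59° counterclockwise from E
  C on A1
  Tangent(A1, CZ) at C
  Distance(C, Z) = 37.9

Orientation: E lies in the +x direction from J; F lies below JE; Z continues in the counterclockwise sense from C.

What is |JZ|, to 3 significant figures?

42.4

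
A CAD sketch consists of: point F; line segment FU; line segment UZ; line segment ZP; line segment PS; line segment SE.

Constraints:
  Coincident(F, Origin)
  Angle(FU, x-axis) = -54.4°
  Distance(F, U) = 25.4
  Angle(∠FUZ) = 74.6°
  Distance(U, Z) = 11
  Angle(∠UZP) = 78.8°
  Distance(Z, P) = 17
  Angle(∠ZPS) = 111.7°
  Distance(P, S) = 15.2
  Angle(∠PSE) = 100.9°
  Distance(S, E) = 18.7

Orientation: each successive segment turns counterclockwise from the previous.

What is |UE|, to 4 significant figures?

14.22

F is at the origin; FU runs at -54.4° with length 25.4, so U = (14.79, -20.65). ∠FUZ = 74.6° gives UZ at 51.00° from the x-axis; with |UZ| = 11.0, Z = (21.71, -12.10). ∠UZP = 78.8° gives ZP at 152.2° from the x-axis; with |ZP| = 17.0, P = (6.671, -4.176). ∠ZPS = 111.7° gives PS at -139.5° from the x-axis; with |PS| = 15.2, S = (-4.888, -14.05). ∠PSE = 100.9° gives SE at -60.40° from the x-axis; with |SE| = 18.7, E = (4.349, -30.31). Then |UE| = |E − U| = 14.22.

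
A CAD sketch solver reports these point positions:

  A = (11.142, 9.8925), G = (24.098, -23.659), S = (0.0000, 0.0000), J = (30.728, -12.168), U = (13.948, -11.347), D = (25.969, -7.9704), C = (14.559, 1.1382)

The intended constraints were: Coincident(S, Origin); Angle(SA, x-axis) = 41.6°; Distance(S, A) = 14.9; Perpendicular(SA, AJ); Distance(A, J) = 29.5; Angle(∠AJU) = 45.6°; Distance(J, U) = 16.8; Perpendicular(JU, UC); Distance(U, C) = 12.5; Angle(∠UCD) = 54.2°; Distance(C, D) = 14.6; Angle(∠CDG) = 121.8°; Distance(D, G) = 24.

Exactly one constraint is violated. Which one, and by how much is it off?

Distance(D, G) = 24 — off by 8.20.

S = (0.00, 0.00) ✓; SA at 41.60° ✓; |SA| = 14.90 ✓; ∠(SA, AJ) = 90.00° ✓; |AJ| = 29.50 ✓; ∠AJU = 45.60° ✓; |JU| = 16.80 ✓; ∠(JU, UC) = 90.00° ✓; |UC| = 12.50 ✓; ∠UCD = 54.20° ✓; |CD| = 14.60 ✓; ∠CDG = 121.8° ✓; |DG| = 15.80 ✗.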